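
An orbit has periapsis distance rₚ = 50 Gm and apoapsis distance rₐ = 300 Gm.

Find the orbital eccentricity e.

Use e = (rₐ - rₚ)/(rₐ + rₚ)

Convert to SI: rₚ = 50 Gm = 5e+10 m; rₐ = 300 Gm = 3e+11 m.
e = (rₐ − rₚ) / (rₐ + rₚ).
e = (3e+11 − 5e+10) / (3e+11 + 5e+10) = 2.5e+11 / 3.5e+11 ≈ 0.7143.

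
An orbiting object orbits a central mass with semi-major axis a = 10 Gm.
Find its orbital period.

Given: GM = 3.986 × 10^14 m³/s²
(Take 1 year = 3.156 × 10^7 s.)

Convert to SI: a = 10 Gm = 1e+10 m.
Kepler's third law: T = 2π √(a³ / GM).
Substituting a = 1e+10 m and GM = 3.986e+14 m³/s²:
T = 2π √((1e+10)³ / 3.986e+14) s
T ≈ 3.147e+08 s = 9.972 years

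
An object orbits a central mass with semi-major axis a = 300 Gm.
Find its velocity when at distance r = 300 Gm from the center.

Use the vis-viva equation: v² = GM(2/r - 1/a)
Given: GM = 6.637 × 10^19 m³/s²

Convert to SI: a = 300 Gm = 3e+11 m; r = 300 Gm = 3e+11 m.
Vis-viva: v = √(GM · (2/r − 1/a)).
2/r − 1/a = 2/3e+11 − 1/3e+11 = 3.33333e-12 m⁻¹.
v = √(6.637e+19 · 3.33333e-12) m/s ≈ 1.487e+04 m/s = 14.87 km/s.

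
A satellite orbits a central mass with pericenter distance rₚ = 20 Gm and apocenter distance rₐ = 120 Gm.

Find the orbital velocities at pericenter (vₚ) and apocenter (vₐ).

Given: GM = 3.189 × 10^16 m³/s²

Convert to SI: rₚ = 20 Gm = 2e+10 m; rₐ = 120 Gm = 1.2e+11 m.
Use the vis-viva equation v² = GM(2/r − 1/a) with a = (rₚ + rₐ)/2 = (2e+10 + 1.2e+11)/2 = 7e+10 m.
vₚ = √(GM · (2/rₚ − 1/a)) = √(3.189e+16 · (2/2e+10 − 1/7e+10)) m/s ≈ 1653 m/s = 1.653 km/s.
vₐ = √(GM · (2/rₐ − 1/a)) = √(3.189e+16 · (2/1.2e+11 − 1/7e+10)) m/s ≈ 275.6 m/s = 275.6 m/s.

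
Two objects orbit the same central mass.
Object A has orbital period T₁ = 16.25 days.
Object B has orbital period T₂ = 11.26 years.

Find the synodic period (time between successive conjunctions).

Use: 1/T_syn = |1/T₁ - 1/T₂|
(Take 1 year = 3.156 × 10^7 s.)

Convert to SI: T₁ = 16.25 days = 1.404e+06 s; T₂ = 11.26 years = 3.55366e+08 s.
T_syn = |T₁ · T₂ / (T₁ − T₂)|.
T_syn = |1.404e+06 · 3.55366e+08 / (1.404e+06 − 3.55366e+08)| s ≈ 1.41e+06 s = 16.31 days.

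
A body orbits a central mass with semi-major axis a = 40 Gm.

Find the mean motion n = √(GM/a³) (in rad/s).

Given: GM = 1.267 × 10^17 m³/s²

Convert to SI: a = 40 Gm = 4e+10 m.
n = √(GM / a³).
n = √(1.267e+17 / (4e+10)³) rad/s ≈ 4.449e-08 rad/s.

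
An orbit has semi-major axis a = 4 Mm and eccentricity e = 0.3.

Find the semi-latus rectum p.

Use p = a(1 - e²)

Convert to SI: a = 4 Mm = 4e+06 m.
p = a (1 − e²).
p = 4e+06 · (1 − (0.3)²) = 4e+06 · 0.91 ≈ 3.64e+06 m = 3.64 Mm.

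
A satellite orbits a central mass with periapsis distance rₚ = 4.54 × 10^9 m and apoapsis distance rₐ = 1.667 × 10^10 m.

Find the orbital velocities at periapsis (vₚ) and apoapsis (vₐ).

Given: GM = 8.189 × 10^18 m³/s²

Use the vis-viva equation v² = GM(2/r − 1/a) with a = (rₚ + rₐ)/2 = (4.54e+09 + 1.667e+10)/2 = 1.0605e+10 m.
vₚ = √(GM · (2/rₚ − 1/a)) = √(8.189e+18 · (2/4.54e+09 − 1/1.0605e+10)) m/s ≈ 5.325e+04 m/s = 53.25 km/s.
vₐ = √(GM · (2/rₐ − 1/a)) = √(8.189e+18 · (2/1.667e+10 − 1/1.0605e+10)) m/s ≈ 1.45e+04 m/s = 14.5 km/s.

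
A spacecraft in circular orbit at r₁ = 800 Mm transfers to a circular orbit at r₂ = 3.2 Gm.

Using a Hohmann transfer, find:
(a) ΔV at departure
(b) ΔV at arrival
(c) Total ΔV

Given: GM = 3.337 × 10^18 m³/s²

Convert to SI: r₁ = 800 Mm = 8e+08 m; r₂ = 3.2 Gm = 3.2e+09 m.
Transfer semi-major axis: a_t = (r₁ + r₂)/2 = (8e+08 + 3.2e+09)/2 = 2e+09 m.
Circular speeds: v₁ = √(GM/r₁) = 64585.2 m/s, v₂ = √(GM/r₂) = 32292.6 m/s.
Transfer speeds (vis-viva v² = GM(2/r − 1/a_t)): v₁ᵗ = 81694.6 m/s, v₂ᵗ = 20423.6 m/s.
(a) ΔV₁ = |v₁ᵗ − v₁| ≈ 1.711e+04 m/s = 17.11 km/s.
(b) ΔV₂ = |v₂ − v₂ᵗ| ≈ 1.187e+04 m/s = 11.87 km/s.
(c) ΔV_total = ΔV₁ + ΔV₂ ≈ 2.898e+04 m/s = 28.98 km/s.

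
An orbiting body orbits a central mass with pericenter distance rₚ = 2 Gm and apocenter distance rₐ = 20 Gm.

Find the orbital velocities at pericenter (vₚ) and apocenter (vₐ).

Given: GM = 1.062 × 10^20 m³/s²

Convert to SI: rₚ = 2 Gm = 2e+09 m; rₐ = 20 Gm = 2e+10 m.
Use the vis-viva equation v² = GM(2/r − 1/a) with a = (rₚ + rₐ)/2 = (2e+09 + 2e+10)/2 = 1.1e+10 m.
vₚ = √(GM · (2/rₚ − 1/a)) = √(1.062e+20 · (2/2e+09 − 1/1.1e+10)) m/s ≈ 3.107e+05 m/s = 310.7 km/s.
vₐ = √(GM · (2/rₐ − 1/a)) = √(1.062e+20 · (2/2e+10 − 1/1.1e+10)) m/s ≈ 3.107e+04 m/s = 31.07 km/s.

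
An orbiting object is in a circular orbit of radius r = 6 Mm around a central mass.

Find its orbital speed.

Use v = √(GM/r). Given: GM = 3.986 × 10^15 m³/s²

Convert to SI: r = 6 Mm = 6e+06 m.
For a circular orbit, gravity supplies the centripetal force, so v = √(GM / r).
v = √(3.986e+15 / 6e+06) m/s ≈ 2.577e+04 m/s = 25.77 km/s.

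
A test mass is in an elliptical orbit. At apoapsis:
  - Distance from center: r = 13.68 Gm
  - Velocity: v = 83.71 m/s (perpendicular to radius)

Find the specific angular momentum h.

Convert to SI: r = 13.68 Gm = 1.368e+10 m.
With v perpendicular to r, h = r · v.
h = 1.368e+10 · 83.71 m²/s ≈ 1.145e+12 m²/s.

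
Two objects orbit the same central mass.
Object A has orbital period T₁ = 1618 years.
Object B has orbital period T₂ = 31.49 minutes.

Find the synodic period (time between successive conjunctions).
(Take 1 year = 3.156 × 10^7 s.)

Convert to SI: T₁ = 1618 years = 5.10641e+10 s; T₂ = 31.49 minutes = 1889.4 s.
T_syn = |T₁ · T₂ / (T₁ − T₂)|.
T_syn = |5.10641e+10 · 1889.4 / (5.10641e+10 − 1889.4)| s ≈ 1889 s = 31.49 minutes.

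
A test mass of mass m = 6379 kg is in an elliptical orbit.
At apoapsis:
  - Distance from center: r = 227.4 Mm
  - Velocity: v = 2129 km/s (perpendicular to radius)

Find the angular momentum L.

Convert to SI: r = 227.4 Mm = 2.274e+08 m; v = 2129 km/s = 2.129e+06 m/s.
Since v is perpendicular to r, L = m · v · r.
L = 6379 · 2.129e+06 · 2.274e+08 kg·m²/s ≈ 3.088e+18 kg·m²/s.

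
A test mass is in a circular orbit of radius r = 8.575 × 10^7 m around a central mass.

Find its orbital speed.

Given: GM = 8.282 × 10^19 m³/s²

For a circular orbit, gravity supplies the centripetal force, so v = √(GM / r).
v = √(8.282e+19 / 8.575e+07) m/s ≈ 9.828e+05 m/s = 982.8 km/s.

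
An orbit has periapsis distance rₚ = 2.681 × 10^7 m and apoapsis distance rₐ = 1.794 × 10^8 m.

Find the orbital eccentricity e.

e = (rₐ − rₚ) / (rₐ + rₚ).
e = (1.794e+08 − 2.681e+07) / (1.794e+08 + 2.681e+07) = 1.5259e+08 / 2.0621e+08 ≈ 0.74.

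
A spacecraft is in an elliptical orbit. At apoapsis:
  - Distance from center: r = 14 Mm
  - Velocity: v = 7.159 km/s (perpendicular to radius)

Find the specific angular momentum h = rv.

Convert to SI: r = 14 Mm = 1.4e+07 m; v = 7.159 km/s = 7159 m/s.
With v perpendicular to r, h = r · v.
h = 1.4e+07 · 7159 m²/s ≈ 1.002e+11 m²/s.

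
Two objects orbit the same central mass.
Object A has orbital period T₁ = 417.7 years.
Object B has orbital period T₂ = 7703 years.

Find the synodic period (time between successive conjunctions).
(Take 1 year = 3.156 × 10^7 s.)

Convert to SI: T₁ = 417.7 years = 1.31826e+10 s; T₂ = 7703 years = 2.43107e+11 s.
T_syn = |T₁ · T₂ / (T₁ − T₂)|.
T_syn = |1.31826e+10 · 2.43107e+11 / (1.31826e+10 − 2.43107e+11)| s ≈ 1.394e+10 s = 441.6 years.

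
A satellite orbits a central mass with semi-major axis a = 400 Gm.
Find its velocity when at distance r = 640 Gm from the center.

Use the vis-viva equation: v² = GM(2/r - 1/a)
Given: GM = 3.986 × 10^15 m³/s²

Convert to SI: a = 400 Gm = 4e+11 m; r = 640 Gm = 6.4e+11 m.
Vis-viva: v = √(GM · (2/r − 1/a)).
2/r − 1/a = 2/6.4e+11 − 1/4e+11 = 6.25e-13 m⁻¹.
v = √(3.986e+15 · 6.25e-13) m/s ≈ 49.91 m/s = 49.91 m/s.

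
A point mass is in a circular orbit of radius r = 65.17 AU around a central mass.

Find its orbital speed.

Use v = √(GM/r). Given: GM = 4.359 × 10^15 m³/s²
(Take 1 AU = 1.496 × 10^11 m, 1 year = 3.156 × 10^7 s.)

Convert to SI: r = 65.17 AU = 9.74943e+12 m.
For a circular orbit, gravity supplies the centripetal force, so v = √(GM / r).
v = √(4.359e+15 / 9.74943e+12) m/s ≈ 21.14 m/s = 0.004461 AU/year.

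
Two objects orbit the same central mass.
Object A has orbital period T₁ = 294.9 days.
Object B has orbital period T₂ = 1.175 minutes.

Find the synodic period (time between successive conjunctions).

Convert to SI: T₁ = 294.9 days = 2.54794e+07 s; T₂ = 1.175 minutes = 70.5 s.
T_syn = |T₁ · T₂ / (T₁ − T₂)|.
T_syn = |2.54794e+07 · 70.5 / (2.54794e+07 − 70.5)| s ≈ 70.5 s = 1.175 minutes.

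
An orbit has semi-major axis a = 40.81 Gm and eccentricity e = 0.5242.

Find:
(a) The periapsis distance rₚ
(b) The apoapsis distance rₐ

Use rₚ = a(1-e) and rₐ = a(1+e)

Convert to SI: a = 40.81 Gm = 4.081e+10 m.
(a) rₚ = a(1 − e) = 4.081e+10 · (1 − 0.5242) = 4.081e+10 · 0.4758 ≈ 1.942e+10 m = 19.42 Gm.
(b) rₐ = a(1 + e) = 4.081e+10 · (1 + 0.5242) = 4.081e+10 · 1.5242 ≈ 6.22e+10 m = 62.2 Gm.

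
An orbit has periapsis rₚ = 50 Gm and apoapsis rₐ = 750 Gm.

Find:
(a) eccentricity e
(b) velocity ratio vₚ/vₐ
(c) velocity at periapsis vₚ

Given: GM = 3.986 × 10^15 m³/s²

Convert to SI: rₚ = 50 Gm = 5e+10 m; rₐ = 750 Gm = 7.5e+11 m.
(a) e = (rₐ − rₚ)/(rₐ + rₚ) = (7.5e+11 − 5e+10)/(7.5e+11 + 5e+10) ≈ 0.875
(b) Conservation of angular momentum (rₚvₚ = rₐvₐ) gives vₚ/vₐ = rₐ/rₚ = 7.5e+11/5e+10 ≈ 15
(c) With a = (rₚ + rₐ)/2 = 4e+11 m, vₚ = √(GM (2/rₚ − 1/a)) = √(3.986e+15 · (2/5e+10 − 1/4e+11)) m/s ≈ 386.6 m/s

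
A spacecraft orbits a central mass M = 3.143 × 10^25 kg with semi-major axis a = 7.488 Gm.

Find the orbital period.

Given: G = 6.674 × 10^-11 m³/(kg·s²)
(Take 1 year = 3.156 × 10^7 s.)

Convert to SI: a = 7.488 Gm = 7.488e+09 m.
GM = G · M = 6.674e-11 · 3.143e+25 = 2.09764e+15 m³/s².
Kepler's third law: T = 2π √(a³ / GM).
Substituting a = 7.488e+09 m and GM = 2.09764e+15 m³/s²:
T = 2π √((7.488e+09)³ / 2.09764e+15) s
T ≈ 8.889e+07 s = 2.817 years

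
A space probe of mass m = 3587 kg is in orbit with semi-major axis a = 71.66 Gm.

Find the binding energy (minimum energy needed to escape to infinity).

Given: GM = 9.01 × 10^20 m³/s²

Convert to SI: a = 71.66 Gm = 7.166e+10 m.
Total orbital energy is E = −GMm/(2a); binding energy is E_bind = −E = GMm/(2a).
E_bind = 9.01e+20 · 3587 / (2 · 7.166e+10) J ≈ 2.255e+13 J = 22.55 TJ.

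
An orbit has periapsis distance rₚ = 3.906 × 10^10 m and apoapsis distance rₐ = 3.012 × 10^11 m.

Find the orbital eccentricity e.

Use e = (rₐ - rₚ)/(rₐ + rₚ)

e = (rₐ − rₚ) / (rₐ + rₚ).
e = (3.012e+11 − 3.906e+10) / (3.012e+11 + 3.906e+10) = 2.6214e+11 / 3.4026e+11 ≈ 0.7704.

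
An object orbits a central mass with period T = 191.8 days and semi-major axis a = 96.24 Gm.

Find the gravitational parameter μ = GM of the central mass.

Convert to SI: T = 191.8 days = 1.65715e+07 s; a = 96.24 Gm = 9.624e+10 m.
GM = 4π² · a³ / T².
GM = 4π² · (9.624e+10)³ / (1.65715e+07)² m³/s² ≈ 1.281e+20 m³/s² = 1.281 × 10^20 m³/s².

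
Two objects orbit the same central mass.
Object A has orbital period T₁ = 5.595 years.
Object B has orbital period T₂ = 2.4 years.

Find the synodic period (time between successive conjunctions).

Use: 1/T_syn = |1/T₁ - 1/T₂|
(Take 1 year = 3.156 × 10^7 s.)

Convert to SI: T₁ = 5.595 years = 1.76578e+08 s; T₂ = 2.4 years = 7.5744e+07 s.
T_syn = |T₁ · T₂ / (T₁ − T₂)|.
T_syn = |1.76578e+08 · 7.5744e+07 / (1.76578e+08 − 7.5744e+07)| s ≈ 1.326e+08 s = 4.203 years.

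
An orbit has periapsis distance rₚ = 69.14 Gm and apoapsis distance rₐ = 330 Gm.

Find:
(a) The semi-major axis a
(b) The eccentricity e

Convert to SI: rₚ = 69.14 Gm = 6.914e+10 m; rₐ = 330 Gm = 3.3e+11 m.
(a) a = (rₚ + rₐ) / 2 = (6.914e+10 + 3.3e+11) / 2 ≈ 1.996e+11 m = 199.6 Gm.
(b) e = (rₐ − rₚ) / (rₐ + rₚ) = (3.3e+11 − 6.914e+10) / (3.3e+11 + 6.914e+10) ≈ 0.6536.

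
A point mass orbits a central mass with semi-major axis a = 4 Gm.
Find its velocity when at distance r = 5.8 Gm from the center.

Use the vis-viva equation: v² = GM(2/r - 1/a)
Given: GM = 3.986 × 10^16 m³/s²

Convert to SI: a = 4 Gm = 4e+09 m; r = 5.8 Gm = 5.8e+09 m.
Vis-viva: v = √(GM · (2/r − 1/a)).
2/r − 1/a = 2/5.8e+09 − 1/4e+09 = 9.48276e-11 m⁻¹.
v = √(3.986e+16 · 9.48276e-11) m/s ≈ 1944 m/s = 1.944 km/s.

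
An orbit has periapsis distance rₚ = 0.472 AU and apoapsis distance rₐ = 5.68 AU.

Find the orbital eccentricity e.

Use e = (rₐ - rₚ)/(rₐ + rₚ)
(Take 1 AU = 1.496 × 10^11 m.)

Convert to SI: rₚ = 0.472 AU = 7.06112e+10 m; rₐ = 5.68 AU = 8.49728e+11 m.
e = (rₐ − rₚ) / (rₐ + rₚ).
e = (8.49728e+11 − 7.06112e+10) / (8.49728e+11 + 7.06112e+10) = 7.79117e+11 / 9.20339e+11 ≈ 0.8466.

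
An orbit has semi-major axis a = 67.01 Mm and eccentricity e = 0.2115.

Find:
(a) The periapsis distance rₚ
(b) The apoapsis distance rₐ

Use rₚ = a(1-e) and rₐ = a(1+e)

Convert to SI: a = 67.01 Mm = 6.701e+07 m.
(a) rₚ = a(1 − e) = 6.701e+07 · (1 − 0.2115) = 6.701e+07 · 0.7885 ≈ 5.284e+07 m = 52.84 Mm.
(b) rₐ = a(1 + e) = 6.701e+07 · (1 + 0.2115) = 6.701e+07 · 1.2115 ≈ 8.118e+07 m = 81.18 Mm.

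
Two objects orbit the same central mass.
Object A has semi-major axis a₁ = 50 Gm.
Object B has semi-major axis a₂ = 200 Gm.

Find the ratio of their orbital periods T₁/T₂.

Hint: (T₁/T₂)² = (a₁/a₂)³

Convert to SI: a₁ = 50 Gm = 5e+10 m; a₂ = 200 Gm = 2e+11 m.
From Kepler's third law, (T₁/T₂)² = (a₁/a₂)³, so T₁/T₂ = (a₁/a₂)^(3/2).
a₁/a₂ = 5e+10 / 2e+11 = 0.25.
T₁/T₂ = (0.25)^(3/2) ≈ 0.125.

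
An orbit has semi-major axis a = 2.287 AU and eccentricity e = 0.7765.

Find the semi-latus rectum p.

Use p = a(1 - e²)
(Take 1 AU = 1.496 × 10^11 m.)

Convert to SI: a = 2.287 AU = 3.42135e+11 m.
p = a (1 − e²).
p = 3.42135e+11 · (1 − (0.7765)²) = 3.42135e+11 · 0.397048 ≈ 1.358e+11 m = 0.908 AU.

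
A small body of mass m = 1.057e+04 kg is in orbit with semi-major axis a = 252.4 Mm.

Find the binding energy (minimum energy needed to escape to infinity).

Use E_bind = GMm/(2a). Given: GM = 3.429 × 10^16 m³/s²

Convert to SI: a = 252.4 Mm = 2.524e+08 m.
Total orbital energy is E = −GMm/(2a); binding energy is E_bind = −E = GMm/(2a).
E_bind = 3.429e+16 · 1.057e+04 / (2 · 2.524e+08) J ≈ 7.18e+11 J = 718 GJ.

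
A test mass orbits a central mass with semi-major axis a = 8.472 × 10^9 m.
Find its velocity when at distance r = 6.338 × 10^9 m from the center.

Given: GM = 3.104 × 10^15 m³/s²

Vis-viva: v = √(GM · (2/r − 1/a)).
2/r − 1/a = 2/6.338e+09 − 1/8.472e+09 = 1.97521e-10 m⁻¹.
v = √(3.104e+15 · 1.97521e-10) m/s ≈ 783 m/s = 783 m/s.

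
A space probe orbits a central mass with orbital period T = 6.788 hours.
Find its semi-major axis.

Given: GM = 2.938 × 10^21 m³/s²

Convert to SI: T = 6.788 hours = 24436.8 s.
Invert Kepler's third law: a = (GM · T² / (4π²))^(1/3).
Substituting T = 24436.8 s and GM = 2.938e+21 m³/s²:
a = (2.938e+21 · (24436.8)² / (4π²))^(1/3) m
a ≈ 3.542e+09 m = 3.542 × 10^9 m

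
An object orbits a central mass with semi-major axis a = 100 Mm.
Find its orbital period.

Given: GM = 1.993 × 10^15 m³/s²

Convert to SI: a = 100 Mm = 1e+08 m.
Kepler's third law: T = 2π √(a³ / GM).
Substituting a = 1e+08 m and GM = 1.993e+15 m³/s²:
T = 2π √((1e+08)³ / 1.993e+15) s
T ≈ 1.407e+05 s = 1.629 days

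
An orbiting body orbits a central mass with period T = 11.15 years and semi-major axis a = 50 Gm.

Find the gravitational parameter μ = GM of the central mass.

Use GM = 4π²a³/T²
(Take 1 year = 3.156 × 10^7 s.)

Convert to SI: T = 11.15 years = 3.51894e+08 s; a = 50 Gm = 5e+10 m.
GM = 4π² · a³ / T².
GM = 4π² · (5e+10)³ / (3.51894e+08)² m³/s² ≈ 3.985e+16 m³/s² = 3.985 × 10^16 m³/s².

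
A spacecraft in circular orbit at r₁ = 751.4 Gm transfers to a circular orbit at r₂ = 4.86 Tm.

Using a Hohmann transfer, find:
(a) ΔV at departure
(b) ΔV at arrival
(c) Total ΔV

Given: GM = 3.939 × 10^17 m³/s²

Convert to SI: r₁ = 751.4 Gm = 7.514e+11 m; r₂ = 4.86 Tm = 4.86e+12 m.
Transfer semi-major axis: a_t = (r₁ + r₂)/2 = (7.514e+11 + 4.86e+12)/2 = 2.8057e+12 m.
Circular speeds: v₁ = √(GM/r₁) = 724.031 m/s, v₂ = √(GM/r₂) = 284.692 m/s.
Transfer speeds (vis-viva v² = GM(2/r − 1/a_t)): v₁ᵗ = 952.917 m/s, v₂ᵗ = 147.33 m/s.
(a) ΔV₁ = |v₁ᵗ − v₁| ≈ 228.9 m/s = 228.9 m/s.
(b) ΔV₂ = |v₂ − v₂ᵗ| ≈ 137.4 m/s = 137.4 m/s.
(c) ΔV_total = ΔV₁ + ΔV₂ ≈ 366.2 m/s = 366.2 m/s.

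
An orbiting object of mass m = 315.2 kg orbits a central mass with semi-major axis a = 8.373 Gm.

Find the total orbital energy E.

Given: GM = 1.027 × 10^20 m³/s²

Convert to SI: a = 8.373 Gm = 8.373e+09 m.
E = −GMm / (2a).
E = −1.027e+20 · 315.2 / (2 · 8.373e+09) J ≈ -1.933e+12 J = -1.933 TJ.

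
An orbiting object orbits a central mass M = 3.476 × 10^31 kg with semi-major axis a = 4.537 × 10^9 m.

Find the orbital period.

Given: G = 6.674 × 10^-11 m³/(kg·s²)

GM = G · M = 6.674e-11 · 3.476e+31 = 2.31988e+21 m³/s².
Kepler's third law: T = 2π √(a³ / GM).
Substituting a = 4.537e+09 m and GM = 2.31988e+21 m³/s²:
T = 2π √((4.537e+09)³ / 2.31988e+21) s
T ≈ 3.987e+04 s = 11.07 hours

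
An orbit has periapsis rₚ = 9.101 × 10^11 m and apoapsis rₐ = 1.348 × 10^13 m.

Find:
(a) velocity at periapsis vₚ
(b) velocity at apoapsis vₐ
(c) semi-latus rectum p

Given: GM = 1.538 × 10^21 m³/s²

(a) With a = (rₚ + rₐ)/2 = 7.19505e+12 m, vₚ = √(GM (2/rₚ − 1/a)) = √(1.538e+21 · (2/9.101e+11 − 1/7.19505e+12)) m/s ≈ 5.627e+04 m/s
(b) With a = (rₚ + rₐ)/2 = 7.19505e+12 m, vₐ = √(GM (2/rₐ − 1/a)) = √(1.538e+21 · (2/1.348e+13 − 1/7.19505e+12)) m/s ≈ 3799 m/s
(c) From a = (rₚ + rₐ)/2 = 7.19505e+12 m and e = (rₐ − rₚ)/(rₐ + rₚ) = 0.87351, p = a(1 − e²) = 7.19505e+12 · (1 − (0.87351)²) ≈ 1.705e+12 m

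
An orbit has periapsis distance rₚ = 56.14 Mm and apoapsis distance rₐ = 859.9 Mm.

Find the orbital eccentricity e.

Convert to SI: rₚ = 56.14 Mm = 5.614e+07 m; rₐ = 859.9 Mm = 8.599e+08 m.
e = (rₐ − rₚ) / (rₐ + rₚ).
e = (8.599e+08 − 5.614e+07) / (8.599e+08 + 5.614e+07) = 8.0376e+08 / 9.1604e+08 ≈ 0.8774.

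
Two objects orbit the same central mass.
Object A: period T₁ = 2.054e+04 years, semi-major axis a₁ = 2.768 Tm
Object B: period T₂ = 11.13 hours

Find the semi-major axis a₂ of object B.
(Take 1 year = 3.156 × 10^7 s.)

Convert to SI: T₁ = 2.054e+04 years = 6.48242e+11 s; a₁ = 2.768 Tm = 2.768e+12 m; T₂ = 11.13 hours = 40068 s.
Kepler's third law: (T₁/T₂)² = (a₁/a₂)³ ⇒ a₂ = a₁ · (T₂/T₁)^(2/3).
T₂/T₁ = 40068 / 6.48242e+11 = 6.18102e-08.
a₂ = 2.768e+12 · (6.18102e-08)^(2/3) m ≈ 4.327e+07 m = 43.27 Mm.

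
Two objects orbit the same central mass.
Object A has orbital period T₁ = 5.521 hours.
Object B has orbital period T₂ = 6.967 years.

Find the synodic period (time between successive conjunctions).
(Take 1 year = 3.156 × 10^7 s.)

Convert to SI: T₁ = 5.521 hours = 19875.6 s; T₂ = 6.967 years = 2.19879e+08 s.
T_syn = |T₁ · T₂ / (T₁ − T₂)|.
T_syn = |19875.6 · 2.19879e+08 / (19875.6 − 2.19879e+08)| s ≈ 1.988e+04 s = 5.521 hours.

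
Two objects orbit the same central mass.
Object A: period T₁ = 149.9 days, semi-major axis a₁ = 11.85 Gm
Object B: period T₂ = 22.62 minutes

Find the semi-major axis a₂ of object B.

Convert to SI: T₁ = 149.9 days = 1.29514e+07 s; a₁ = 11.85 Gm = 1.185e+10 m; T₂ = 22.62 minutes = 1357.2 s.
Kepler's third law: (T₁/T₂)² = (a₁/a₂)³ ⇒ a₂ = a₁ · (T₂/T₁)^(2/3).
T₂/T₁ = 1357.2 / 1.29514e+07 = 0.000104792.
a₂ = 1.185e+10 · (0.000104792)^(2/3) m ≈ 2.634e+07 m = 26.34 Mm.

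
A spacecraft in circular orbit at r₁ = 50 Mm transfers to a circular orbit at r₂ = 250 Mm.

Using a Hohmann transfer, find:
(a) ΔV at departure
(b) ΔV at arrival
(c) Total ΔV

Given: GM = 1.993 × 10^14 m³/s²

Convert to SI: r₁ = 50 Mm = 5e+07 m; r₂ = 250 Mm = 2.5e+08 m.
Transfer semi-major axis: a_t = (r₁ + r₂)/2 = (5e+07 + 2.5e+08)/2 = 1.5e+08 m.
Circular speeds: v₁ = √(GM/r₁) = 1996.5 m/s, v₂ = √(GM/r₂) = 892.861 m/s.
Transfer speeds (vis-viva v² = GM(2/r − 1/a_t)): v₁ᵗ = 2577.47 m/s, v₂ᵗ = 515.493 m/s.
(a) ΔV₁ = |v₁ᵗ − v₁| ≈ 581 m/s = 581 m/s.
(b) ΔV₂ = |v₂ − v₂ᵗ| ≈ 377.4 m/s = 377.4 m/s.
(c) ΔV_total = ΔV₁ + ΔV₂ ≈ 958.3 m/s = 958.3 m/s.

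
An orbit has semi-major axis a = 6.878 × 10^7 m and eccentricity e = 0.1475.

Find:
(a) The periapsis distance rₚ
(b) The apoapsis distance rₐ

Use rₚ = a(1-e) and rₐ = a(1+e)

(a) rₚ = a(1 − e) = 6.878e+07 · (1 − 0.1475) = 6.878e+07 · 0.8525 ≈ 5.863e+07 m = 5.863 × 10^7 m.
(b) rₐ = a(1 + e) = 6.878e+07 · (1 + 0.1475) = 6.878e+07 · 1.1475 ≈ 7.893e+07 m = 7.893 × 10^7 m.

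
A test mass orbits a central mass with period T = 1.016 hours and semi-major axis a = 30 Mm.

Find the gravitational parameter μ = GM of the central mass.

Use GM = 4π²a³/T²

Convert to SI: T = 1.016 hours = 3657.6 s; a = 30 Mm = 3e+07 m.
GM = 4π² · a³ / T².
GM = 4π² · (3e+07)³ / (3657.6)² m³/s² ≈ 7.968e+16 m³/s² = 7.968 × 10^16 m³/s².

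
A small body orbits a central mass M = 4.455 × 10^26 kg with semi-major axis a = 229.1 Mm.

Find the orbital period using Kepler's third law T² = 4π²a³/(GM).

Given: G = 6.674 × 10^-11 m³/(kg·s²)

Convert to SI: a = 229.1 Mm = 2.291e+08 m.
GM = G · M = 6.674e-11 · 4.455e+26 = 2.97327e+16 m³/s².
Kepler's third law: T = 2π √(a³ / GM).
Substituting a = 2.291e+08 m and GM = 2.97327e+16 m³/s²:
T = 2π √((2.291e+08)³ / 2.97327e+16) s
T ≈ 1.264e+05 s = 1.462 days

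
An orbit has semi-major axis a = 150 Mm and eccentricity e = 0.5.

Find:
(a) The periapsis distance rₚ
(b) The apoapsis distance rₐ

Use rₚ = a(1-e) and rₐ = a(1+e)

Convert to SI: a = 150 Mm = 1.5e+08 m.
(a) rₚ = a(1 − e) = 1.5e+08 · (1 − 0.5) = 1.5e+08 · 0.5 ≈ 7.5e+07 m = 75 Mm.
(b) rₐ = a(1 + e) = 1.5e+08 · (1 + 0.5) = 1.5e+08 · 1.5 ≈ 2.25e+08 m = 225 Mm.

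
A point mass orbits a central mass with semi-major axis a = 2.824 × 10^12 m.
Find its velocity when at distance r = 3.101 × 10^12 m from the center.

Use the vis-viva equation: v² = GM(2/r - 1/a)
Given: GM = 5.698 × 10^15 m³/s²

Vis-viva: v = √(GM · (2/r − 1/a)).
2/r − 1/a = 2/3.101e+12 − 1/2.824e+12 = 2.90846e-13 m⁻¹.
v = √(5.698e+15 · 2.90846e-13) m/s ≈ 40.71 m/s = 40.71 m/s.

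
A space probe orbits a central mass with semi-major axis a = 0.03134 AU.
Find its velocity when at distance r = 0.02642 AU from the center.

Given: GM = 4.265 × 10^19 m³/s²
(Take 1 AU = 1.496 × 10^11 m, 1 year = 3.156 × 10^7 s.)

Convert to SI: a = 0.03134 AU = 4.68846e+09 m; r = 0.02642 AU = 3.95243e+09 m.
Vis-viva: v = √(GM · (2/r − 1/a)).
2/r − 1/a = 2/3.95243e+09 − 1/4.68846e+09 = 2.92728e-10 m⁻¹.
v = √(4.265e+19 · 2.92728e-10) m/s ≈ 1.117e+05 m/s = 23.57 AU/year.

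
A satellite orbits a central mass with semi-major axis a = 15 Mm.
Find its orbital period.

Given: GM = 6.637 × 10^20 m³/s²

Convert to SI: a = 15 Mm = 1.5e+07 m.
Kepler's third law: T = 2π √(a³ / GM).
Substituting a = 1.5e+07 m and GM = 6.637e+20 m³/s²:
T = 2π √((1.5e+07)³ / 6.637e+20) s
T ≈ 14.17 s = 14.17 seconds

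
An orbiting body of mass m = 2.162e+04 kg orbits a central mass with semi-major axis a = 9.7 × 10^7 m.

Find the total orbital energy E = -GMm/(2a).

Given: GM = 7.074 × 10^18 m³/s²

E = −GMm / (2a).
E = −7.074e+18 · 2.162e+04 / (2 · 9.7e+07) J ≈ -7.883e+14 J = -788.3 TJ.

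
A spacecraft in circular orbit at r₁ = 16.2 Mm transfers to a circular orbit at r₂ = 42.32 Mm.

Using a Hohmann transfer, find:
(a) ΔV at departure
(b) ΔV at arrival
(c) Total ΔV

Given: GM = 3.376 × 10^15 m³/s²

Convert to SI: r₁ = 16.2 Mm = 1.62e+07 m; r₂ = 42.32 Mm = 4.232e+07 m.
Transfer semi-major axis: a_t = (r₁ + r₂)/2 = (1.62e+07 + 4.232e+07)/2 = 2.926e+07 m.
Circular speeds: v₁ = √(GM/r₁) = 14435.9 m/s, v₂ = √(GM/r₂) = 8931.58 m/s.
Transfer speeds (vis-viva v² = GM(2/r − 1/a_t)): v₁ᵗ = 17361.2 m/s, v₂ᵗ = 6645.82 m/s.
(a) ΔV₁ = |v₁ᵗ − v₁| ≈ 2925 m/s = 2.925 km/s.
(b) ΔV₂ = |v₂ − v₂ᵗ| ≈ 2286 m/s = 2.286 km/s.
(c) ΔV_total = ΔV₁ + ΔV₂ ≈ 5211 m/s = 5.211 km/s.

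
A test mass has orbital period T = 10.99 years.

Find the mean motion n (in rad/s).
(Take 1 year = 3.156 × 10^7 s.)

Convert to SI: T = 10.99 years = 3.46844e+08 s.
n = 2π / T.
n = 2π / 3.46844e+08 s ≈ 1.812e-08 rad/s.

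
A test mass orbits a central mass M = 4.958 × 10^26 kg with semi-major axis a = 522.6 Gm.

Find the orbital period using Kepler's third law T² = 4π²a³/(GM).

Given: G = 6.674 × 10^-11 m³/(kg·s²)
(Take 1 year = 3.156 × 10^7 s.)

Convert to SI: a = 522.6 Gm = 5.226e+11 m.
GM = G · M = 6.674e-11 · 4.958e+26 = 3.30897e+16 m³/s².
Kepler's third law: T = 2π √(a³ / GM).
Substituting a = 5.226e+11 m and GM = 3.30897e+16 m³/s²:
T = 2π √((5.226e+11)³ / 3.30897e+16) s
T ≈ 1.305e+10 s = 413.5 years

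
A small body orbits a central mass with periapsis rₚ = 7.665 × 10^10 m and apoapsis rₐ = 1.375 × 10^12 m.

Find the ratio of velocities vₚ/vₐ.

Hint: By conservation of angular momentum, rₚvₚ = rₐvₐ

Conservation of angular momentum gives rₚvₚ = rₐvₐ, so vₚ/vₐ = rₐ/rₚ.
vₚ/vₐ = 1.375e+12 / 7.665e+10 ≈ 17.94.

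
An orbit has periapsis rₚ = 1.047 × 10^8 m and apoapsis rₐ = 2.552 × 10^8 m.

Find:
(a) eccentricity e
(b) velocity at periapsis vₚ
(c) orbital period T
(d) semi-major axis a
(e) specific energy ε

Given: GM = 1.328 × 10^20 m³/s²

(a) e = (rₐ − rₚ)/(rₐ + rₚ) = (2.552e+08 − 1.047e+08)/(2.552e+08 + 1.047e+08) ≈ 0.4182
(b) With a = (rₚ + rₐ)/2 = 1.7995e+08 m, vₚ = √(GM (2/rₚ − 1/a)) = √(1.328e+20 · (2/1.047e+08 − 1/1.7995e+08)) m/s ≈ 1.341e+06 m/s
(c) With a = (rₚ + rₐ)/2 = 1.7995e+08 m, T = 2π √(a³/GM) = 2π √((1.7995e+08)³/1.328e+20) s ≈ 1316 s
(d) a = (rₚ + rₐ)/2 = (1.047e+08 + 2.552e+08)/2 ≈ 1.8e+08 m
(e) With a = (rₚ + rₐ)/2 = 1.7995e+08 m, ε = −GM/(2a) = −1.328e+20/(2 · 1.7995e+08) J/kg ≈ -3.69e+11 J/kg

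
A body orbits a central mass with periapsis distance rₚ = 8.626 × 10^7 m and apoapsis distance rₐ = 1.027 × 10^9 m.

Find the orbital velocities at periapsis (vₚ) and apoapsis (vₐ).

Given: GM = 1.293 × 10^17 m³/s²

Use the vis-viva equation v² = GM(2/r − 1/a) with a = (rₚ + rₐ)/2 = (8.626e+07 + 1.027e+09)/2 = 5.5663e+08 m.
vₚ = √(GM · (2/rₚ − 1/a)) = √(1.293e+17 · (2/8.626e+07 − 1/5.5663e+08)) m/s ≈ 5.259e+04 m/s = 52.59 km/s.
vₐ = √(GM · (2/rₐ − 1/a)) = √(1.293e+17 · (2/1.027e+09 − 1/5.5663e+08)) m/s ≈ 4417 m/s = 4.417 km/s.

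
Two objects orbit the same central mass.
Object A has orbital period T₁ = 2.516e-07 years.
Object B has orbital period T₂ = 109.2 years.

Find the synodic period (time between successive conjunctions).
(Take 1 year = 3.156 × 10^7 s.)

Convert to SI: T₁ = 2.516e-07 years = 7.9405 s; T₂ = 109.2 years = 3.44635e+09 s.
T_syn = |T₁ · T₂ / (T₁ − T₂)|.
T_syn = |7.9405 · 3.44635e+09 / (7.9405 − 3.44635e+09)| s ≈ 7.94 s = 2.516e-07 years.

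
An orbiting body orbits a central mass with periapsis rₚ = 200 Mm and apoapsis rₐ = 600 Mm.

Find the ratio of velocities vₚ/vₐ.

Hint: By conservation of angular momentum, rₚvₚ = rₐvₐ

Convert to SI: rₚ = 200 Mm = 2e+08 m; rₐ = 600 Mm = 6e+08 m.
Conservation of angular momentum gives rₚvₚ = rₐvₐ, so vₚ/vₐ = rₐ/rₚ.
vₚ/vₐ = 6e+08 / 2e+08 ≈ 3.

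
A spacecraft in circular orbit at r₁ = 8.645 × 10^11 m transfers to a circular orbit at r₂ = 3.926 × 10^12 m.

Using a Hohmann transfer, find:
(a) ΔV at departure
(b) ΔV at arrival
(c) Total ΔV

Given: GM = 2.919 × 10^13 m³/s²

Transfer semi-major axis: a_t = (r₁ + r₂)/2 = (8.645e+11 + 3.926e+12)/2 = 2.39525e+12 m.
Circular speeds: v₁ = √(GM/r₁) = 5.81078 m/s, v₂ = √(GM/r₂) = 2.72673 m/s.
Transfer speeds (vis-viva v² = GM(2/r − 1/a_t)): v₁ᵗ = 7.43934 m/s, v₂ᵗ = 1.63813 m/s.
(a) ΔV₁ = |v₁ᵗ − v₁| ≈ 1.629 m/s = 1.629 m/s.
(b) ΔV₂ = |v₂ − v₂ᵗ| ≈ 1.089 m/s = 1.089 m/s.
(c) ΔV_total = ΔV₁ + ΔV₂ ≈ 2.717 m/s = 2.717 m/s.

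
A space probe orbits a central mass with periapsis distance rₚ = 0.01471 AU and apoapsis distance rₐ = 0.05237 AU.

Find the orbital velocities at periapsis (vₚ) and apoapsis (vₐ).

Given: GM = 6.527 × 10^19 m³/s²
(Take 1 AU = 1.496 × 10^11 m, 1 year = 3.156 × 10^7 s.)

Convert to SI: rₚ = 0.01471 AU = 2.20062e+09 m; rₐ = 0.05237 AU = 7.83455e+09 m.
Use the vis-viva equation v² = GM(2/r − 1/a) with a = (rₚ + rₐ)/2 = (2.20062e+09 + 7.83455e+09)/2 = 5.01758e+09 m.
vₚ = √(GM · (2/rₚ − 1/a)) = √(6.527e+19 · (2/2.20062e+09 − 1/5.01758e+09)) m/s ≈ 2.152e+05 m/s = 45.4 AU/year.
vₐ = √(GM · (2/rₐ − 1/a)) = √(6.527e+19 · (2/7.83455e+09 − 1/5.01758e+09)) m/s ≈ 6.045e+04 m/s = 12.75 AU/year.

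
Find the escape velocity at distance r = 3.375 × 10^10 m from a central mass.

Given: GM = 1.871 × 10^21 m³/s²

Escape velocity comes from setting total energy to zero: ½v² − GM/r = 0 ⇒ v_esc = √(2GM / r).
v_esc = √(2 · 1.871e+21 / 3.375e+10) m/s ≈ 3.33e+05 m/s = 333 km/s.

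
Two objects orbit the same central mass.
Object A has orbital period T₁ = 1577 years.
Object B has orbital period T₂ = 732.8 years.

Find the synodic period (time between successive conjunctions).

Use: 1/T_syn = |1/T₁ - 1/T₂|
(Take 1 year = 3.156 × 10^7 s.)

Convert to SI: T₁ = 1577 years = 4.97701e+10 s; T₂ = 732.8 years = 2.31272e+10 s.
T_syn = |T₁ · T₂ / (T₁ − T₂)|.
T_syn = |4.97701e+10 · 2.31272e+10 / (4.97701e+10 − 2.31272e+10)| s ≈ 4.32e+10 s = 1369 years.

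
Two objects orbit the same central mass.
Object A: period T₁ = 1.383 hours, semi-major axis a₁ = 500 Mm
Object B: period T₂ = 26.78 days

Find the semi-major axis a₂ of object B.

Convert to SI: T₁ = 1.383 hours = 4978.8 s; a₁ = 500 Mm = 5e+08 m; T₂ = 26.78 days = 2.31379e+06 s.
Kepler's third law: (T₁/T₂)² = (a₁/a₂)³ ⇒ a₂ = a₁ · (T₂/T₁)^(2/3).
T₂/T₁ = 2.31379e+06 / 4978.8 = 464.729.
a₂ = 5e+08 · (464.729)^(2/3) m ≈ 3e+10 m = 30 Gm.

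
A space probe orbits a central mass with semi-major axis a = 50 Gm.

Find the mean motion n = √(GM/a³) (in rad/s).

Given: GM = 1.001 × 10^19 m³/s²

Convert to SI: a = 50 Gm = 5e+10 m.
n = √(GM / a³).
n = √(1.001e+19 / (5e+10)³) rad/s ≈ 2.83e-07 rad/s.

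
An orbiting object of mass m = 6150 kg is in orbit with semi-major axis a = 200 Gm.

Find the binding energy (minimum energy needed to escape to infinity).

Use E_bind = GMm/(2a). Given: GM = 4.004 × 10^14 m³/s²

Convert to SI: a = 200 Gm = 2e+11 m.
Total orbital energy is E = −GMm/(2a); binding energy is E_bind = −E = GMm/(2a).
E_bind = 4.004e+14 · 6150 / (2 · 2e+11) J ≈ 6.156e+06 J = 6.156 MJ.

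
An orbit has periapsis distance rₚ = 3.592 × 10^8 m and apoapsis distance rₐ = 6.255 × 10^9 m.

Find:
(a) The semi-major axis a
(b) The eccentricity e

(a) a = (rₚ + rₐ) / 2 = (3.592e+08 + 6.255e+09) / 2 ≈ 3.307e+09 m = 3.307 × 10^9 m.
(b) e = (rₐ − rₚ) / (rₐ + rₚ) = (6.255e+09 − 3.592e+08) / (6.255e+09 + 3.592e+08) ≈ 0.8914.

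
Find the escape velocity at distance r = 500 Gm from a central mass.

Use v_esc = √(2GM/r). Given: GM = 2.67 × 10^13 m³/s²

Convert to SI: r = 500 Gm = 5e+11 m.
Escape velocity comes from setting total energy to zero: ½v² − GM/r = 0 ⇒ v_esc = √(2GM / r).
v_esc = √(2 · 2.67e+13 / 5e+11) m/s ≈ 10.33 m/s = 10.33 m/s.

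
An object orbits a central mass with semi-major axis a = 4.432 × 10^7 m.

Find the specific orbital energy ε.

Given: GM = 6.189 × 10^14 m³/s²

ε = −GM / (2a).
ε = −6.189e+14 / (2 · 4.432e+07) J/kg ≈ -6.982e+06 J/kg = -6.982 MJ/kg.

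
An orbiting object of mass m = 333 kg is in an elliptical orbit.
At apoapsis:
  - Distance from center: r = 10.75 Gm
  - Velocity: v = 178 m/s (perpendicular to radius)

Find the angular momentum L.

Convert to SI: r = 10.75 Gm = 1.075e+10 m.
Since v is perpendicular to r, L = m · v · r.
L = 333 · 178 · 1.075e+10 kg·m²/s ≈ 6.372e+14 kg·m²/s.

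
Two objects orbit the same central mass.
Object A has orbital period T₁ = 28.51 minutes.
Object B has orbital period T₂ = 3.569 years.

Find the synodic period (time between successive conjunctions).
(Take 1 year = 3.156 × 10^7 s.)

Convert to SI: T₁ = 28.51 minutes = 1710.6 s; T₂ = 3.569 years = 1.12638e+08 s.
T_syn = |T₁ · T₂ / (T₁ − T₂)|.
T_syn = |1710.6 · 1.12638e+08 / (1710.6 − 1.12638e+08)| s ≈ 1711 s = 28.51 minutes.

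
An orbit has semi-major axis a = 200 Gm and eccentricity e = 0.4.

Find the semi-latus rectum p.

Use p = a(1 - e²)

Convert to SI: a = 200 Gm = 2e+11 m.
p = a (1 − e²).
p = 2e+11 · (1 − (0.4)²) = 2e+11 · 0.84 ≈ 1.68e+11 m = 168 Gm.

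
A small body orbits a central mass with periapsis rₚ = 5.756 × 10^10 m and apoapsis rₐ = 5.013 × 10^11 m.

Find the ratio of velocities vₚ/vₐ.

Conservation of angular momentum gives rₚvₚ = rₐvₐ, so vₚ/vₐ = rₐ/rₚ.
vₚ/vₐ = 5.013e+11 / 5.756e+10 ≈ 8.709.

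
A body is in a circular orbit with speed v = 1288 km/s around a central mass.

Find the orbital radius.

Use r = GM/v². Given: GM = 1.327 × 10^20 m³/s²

Convert to SI: v = 1288 km/s = 1.288e+06 m/s.
For a circular orbit, v² = GM / r, so r = GM / v².
r = 1.327e+20 / (1.288e+06)² m ≈ 7.999e+07 m = 79.99 Mm.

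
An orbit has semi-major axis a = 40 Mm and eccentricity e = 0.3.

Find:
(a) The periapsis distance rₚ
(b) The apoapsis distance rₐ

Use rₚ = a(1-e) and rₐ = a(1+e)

Convert to SI: a = 40 Mm = 4e+07 m.
(a) rₚ = a(1 − e) = 4e+07 · (1 − 0.3) = 4e+07 · 0.7 ≈ 2.8e+07 m = 28 Mm.
(b) rₐ = a(1 + e) = 4e+07 · (1 + 0.3) = 4e+07 · 1.3 ≈ 5.2e+07 m = 52 Mm.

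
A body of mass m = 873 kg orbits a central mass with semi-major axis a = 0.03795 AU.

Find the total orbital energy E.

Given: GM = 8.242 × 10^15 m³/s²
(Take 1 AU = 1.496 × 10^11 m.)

Convert to SI: a = 0.03795 AU = 5.67732e+09 m.
E = −GMm / (2a).
E = −8.242e+15 · 873 / (2 · 5.67732e+09) J ≈ -6.337e+08 J = -633.7 MJ.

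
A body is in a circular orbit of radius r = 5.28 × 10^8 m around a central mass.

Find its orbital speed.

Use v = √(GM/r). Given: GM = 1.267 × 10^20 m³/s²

For a circular orbit, gravity supplies the centripetal force, so v = √(GM / r).
v = √(1.267e+20 / 5.28e+08) m/s ≈ 4.899e+05 m/s = 489.9 km/s.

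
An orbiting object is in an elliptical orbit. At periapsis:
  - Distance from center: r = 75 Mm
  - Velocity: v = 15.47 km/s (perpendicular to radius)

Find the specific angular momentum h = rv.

Convert to SI: r = 75 Mm = 7.5e+07 m; v = 15.47 km/s = 15470 m/s.
With v perpendicular to r, h = r · v.
h = 7.5e+07 · 15470 m²/s ≈ 1.16e+12 m²/s.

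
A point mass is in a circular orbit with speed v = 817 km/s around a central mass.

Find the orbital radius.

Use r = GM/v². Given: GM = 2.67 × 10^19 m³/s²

Convert to SI: v = 817 km/s = 817000 m/s.
For a circular orbit, v² = GM / r, so r = GM / v².
r = 2.67e+19 / (817000)² m ≈ 4e+07 m = 40 Mm.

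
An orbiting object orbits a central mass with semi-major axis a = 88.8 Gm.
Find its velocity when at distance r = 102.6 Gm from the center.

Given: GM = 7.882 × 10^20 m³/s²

Convert to SI: a = 88.8 Gm = 8.88e+10 m; r = 102.6 Gm = 1.026e+11 m.
Vis-viva: v = √(GM · (2/r − 1/a)).
2/r − 1/a = 2/1.026e+11 − 1/8.88e+10 = 8.23192e-12 m⁻¹.
v = √(7.882e+20 · 8.23192e-12) m/s ≈ 8.055e+04 m/s = 80.55 km/s.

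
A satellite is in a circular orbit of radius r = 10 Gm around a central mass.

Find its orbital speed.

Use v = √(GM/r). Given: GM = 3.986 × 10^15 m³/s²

Convert to SI: r = 10 Gm = 1e+10 m.
For a circular orbit, gravity supplies the centripetal force, so v = √(GM / r).
v = √(3.986e+15 / 1e+10) m/s ≈ 631.3 m/s = 631.3 m/s.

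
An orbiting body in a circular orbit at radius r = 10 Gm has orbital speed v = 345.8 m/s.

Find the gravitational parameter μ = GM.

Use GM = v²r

Convert to SI: r = 10 Gm = 1e+10 m.
For a circular orbit v² = GM/r, so GM = v² · r.
GM = (345.8)² · 1e+10 m³/s² ≈ 1.196e+15 m³/s² = 1.196 × 10^15 m³/s².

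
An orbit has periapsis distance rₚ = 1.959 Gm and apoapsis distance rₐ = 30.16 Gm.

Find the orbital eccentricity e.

Convert to SI: rₚ = 1.959 Gm = 1.959e+09 m; rₐ = 30.16 Gm = 3.016e+10 m.
e = (rₐ − rₚ) / (rₐ + rₚ).
e = (3.016e+10 − 1.959e+09) / (3.016e+10 + 1.959e+09) = 2.8201e+10 / 3.2119e+10 ≈ 0.878.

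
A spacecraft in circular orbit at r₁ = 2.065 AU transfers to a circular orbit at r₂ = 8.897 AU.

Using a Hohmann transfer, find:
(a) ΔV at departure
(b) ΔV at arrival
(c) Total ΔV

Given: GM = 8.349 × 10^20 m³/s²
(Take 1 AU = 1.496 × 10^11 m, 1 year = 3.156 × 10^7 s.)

Convert to SI: r₁ = 2.065 AU = 3.08924e+11 m; r₂ = 8.897 AU = 1.33099e+12 m.
Transfer semi-major axis: a_t = (r₁ + r₂)/2 = (3.08924e+11 + 1.33099e+12)/2 = 8.19958e+11 m.
Circular speeds: v₁ = √(GM/r₁) = 51986.6 m/s, v₂ = √(GM/r₂) = 25045.5 m/s.
Transfer speeds (vis-viva v² = GM(2/r − 1/a_t)): v₁ᵗ = 66234.4 m/s, v₂ᵗ = 15373 m/s.
(a) ΔV₁ = |v₁ᵗ − v₁| ≈ 1.425e+04 m/s = 3.006 AU/year.
(b) ΔV₂ = |v₂ − v₂ᵗ| ≈ 9672 m/s = 2.041 AU/year.
(c) ΔV_total = ΔV₁ + ΔV₂ ≈ 2.392e+04 m/s = 5.046 AU/year.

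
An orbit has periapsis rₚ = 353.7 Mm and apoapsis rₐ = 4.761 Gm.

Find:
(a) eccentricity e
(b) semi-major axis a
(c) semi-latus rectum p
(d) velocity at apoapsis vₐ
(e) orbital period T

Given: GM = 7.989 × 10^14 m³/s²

Convert to SI: rₚ = 353.7 Mm = 3.537e+08 m; rₐ = 4.761 Gm = 4.761e+09 m.
(a) e = (rₐ − rₚ)/(rₐ + rₚ) = (4.761e+09 − 3.537e+08)/(4.761e+09 + 3.537e+08) ≈ 0.8617
(b) a = (rₚ + rₐ)/2 = (3.537e+08 + 4.761e+09)/2 ≈ 2.557e+09 m
(c) From a = (rₚ + rₐ)/2 = 2.55735e+09 m and e = (rₐ − rₚ)/(rₐ + rₚ) = 0.861693, p = a(1 − e²) = 2.55735e+09 · (1 − (0.861693)²) ≈ 6.585e+08 m
(d) With a = (rₚ + rₐ)/2 = 2.55735e+09 m, vₐ = √(GM (2/rₐ − 1/a)) = √(7.989e+14 · (2/4.761e+09 − 1/2.55735e+09)) m/s ≈ 152.3 m/s
(e) With a = (rₚ + rₐ)/2 = 2.55735e+09 m, T = 2π √(a³/GM) = 2π √((2.55735e+09)³/7.989e+14) s ≈ 2.875e+07 s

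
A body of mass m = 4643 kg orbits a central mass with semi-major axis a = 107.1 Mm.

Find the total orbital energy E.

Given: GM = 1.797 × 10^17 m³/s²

Convert to SI: a = 107.1 Mm = 1.071e+08 m.
E = −GMm / (2a).
E = −1.797e+17 · 4643 / (2 · 1.071e+08) J ≈ -3.895e+12 J = -3.895 TJ.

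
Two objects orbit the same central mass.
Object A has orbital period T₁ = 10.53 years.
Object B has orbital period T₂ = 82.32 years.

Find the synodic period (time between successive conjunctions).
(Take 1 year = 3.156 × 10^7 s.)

Convert to SI: T₁ = 10.53 years = 3.32327e+08 s; T₂ = 82.32 years = 2.59802e+09 s.
T_syn = |T₁ · T₂ / (T₁ − T₂)|.
T_syn = |3.32327e+08 · 2.59802e+09 / (3.32327e+08 − 2.59802e+09)| s ≈ 3.811e+08 s = 12.07 years.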